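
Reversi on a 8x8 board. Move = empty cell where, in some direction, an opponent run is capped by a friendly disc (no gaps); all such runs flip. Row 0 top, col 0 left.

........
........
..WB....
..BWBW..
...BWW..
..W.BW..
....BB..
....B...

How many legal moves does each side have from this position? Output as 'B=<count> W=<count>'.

Answer: B=7 W=10

Derivation:
-- B to move --
(1,1): no bracket -> illegal
(1,2): flips 1 -> legal
(1,3): no bracket -> illegal
(2,1): flips 1 -> legal
(2,4): no bracket -> illegal
(2,5): flips 3 -> legal
(2,6): no bracket -> illegal
(3,1): no bracket -> illegal
(3,6): flips 2 -> legal
(4,1): no bracket -> illegal
(4,2): no bracket -> illegal
(4,6): flips 3 -> legal
(5,1): no bracket -> illegal
(5,3): no bracket -> illegal
(5,6): flips 2 -> legal
(6,1): flips 1 -> legal
(6,2): no bracket -> illegal
(6,3): no bracket -> illegal
(6,6): no bracket -> illegal
B mobility = 7
-- W to move --
(1,2): flips 2 -> legal
(1,3): flips 1 -> legal
(1,4): no bracket -> illegal
(2,1): no bracket -> illegal
(2,4): flips 2 -> legal
(2,5): flips 2 -> legal
(3,1): flips 1 -> legal
(4,1): no bracket -> illegal
(4,2): flips 2 -> legal
(5,3): flips 2 -> legal
(5,6): no bracket -> illegal
(6,3): flips 1 -> legal
(6,6): no bracket -> illegal
(7,3): flips 1 -> legal
(7,5): flips 1 -> legal
(7,6): no bracket -> illegal
W mobility = 10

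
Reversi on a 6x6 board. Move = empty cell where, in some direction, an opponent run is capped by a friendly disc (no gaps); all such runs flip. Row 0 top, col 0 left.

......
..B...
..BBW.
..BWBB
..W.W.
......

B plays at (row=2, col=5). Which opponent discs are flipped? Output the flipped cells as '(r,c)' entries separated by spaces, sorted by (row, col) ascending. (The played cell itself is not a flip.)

Dir NW: first cell '.' (not opp) -> no flip
Dir N: first cell '.' (not opp) -> no flip
Dir NE: edge -> no flip
Dir W: opp run (2,4) capped by B -> flip
Dir E: edge -> no flip
Dir SW: first cell 'B' (not opp) -> no flip
Dir S: first cell 'B' (not opp) -> no flip
Dir SE: edge -> no flip

Answer: (2,4)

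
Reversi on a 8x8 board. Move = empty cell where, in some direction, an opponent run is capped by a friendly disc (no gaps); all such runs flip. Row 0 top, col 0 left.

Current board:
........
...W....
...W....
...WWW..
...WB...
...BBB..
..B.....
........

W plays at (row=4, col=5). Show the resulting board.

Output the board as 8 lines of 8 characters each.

Place W at (4,5); scan 8 dirs for brackets.
Dir NW: first cell 'W' (not opp) -> no flip
Dir N: first cell 'W' (not opp) -> no flip
Dir NE: first cell '.' (not opp) -> no flip
Dir W: opp run (4,4) capped by W -> flip
Dir E: first cell '.' (not opp) -> no flip
Dir SW: opp run (5,4), next='.' -> no flip
Dir S: opp run (5,5), next='.' -> no flip
Dir SE: first cell '.' (not opp) -> no flip
All flips: (4,4)

Answer: ........
...W....
...W....
...WWW..
...WWW..
...BBB..
..B.....
........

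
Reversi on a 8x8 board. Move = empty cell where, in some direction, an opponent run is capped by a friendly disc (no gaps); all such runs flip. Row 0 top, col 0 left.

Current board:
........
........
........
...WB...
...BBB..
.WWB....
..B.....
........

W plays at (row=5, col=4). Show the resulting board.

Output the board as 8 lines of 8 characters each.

Answer: ........
........
........
...WB...
...BBB..
.WWWW...
..B.....
........

Derivation:
Place W at (5,4); scan 8 dirs for brackets.
Dir NW: opp run (4,3), next='.' -> no flip
Dir N: opp run (4,4) (3,4), next='.' -> no flip
Dir NE: opp run (4,5), next='.' -> no flip
Dir W: opp run (5,3) capped by W -> flip
Dir E: first cell '.' (not opp) -> no flip
Dir SW: first cell '.' (not opp) -> no flip
Dir S: first cell '.' (not opp) -> no flip
Dir SE: first cell '.' (not opp) -> no flip
All flips: (5,3)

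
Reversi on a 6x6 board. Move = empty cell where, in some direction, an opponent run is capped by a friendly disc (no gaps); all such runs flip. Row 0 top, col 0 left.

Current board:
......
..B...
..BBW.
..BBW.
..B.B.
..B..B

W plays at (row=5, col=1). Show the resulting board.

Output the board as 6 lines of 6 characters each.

Answer: ......
..B...
..BBW.
..BWW.
..W.B.
.WB..B

Derivation:
Place W at (5,1); scan 8 dirs for brackets.
Dir NW: first cell '.' (not opp) -> no flip
Dir N: first cell '.' (not opp) -> no flip
Dir NE: opp run (4,2) (3,3) capped by W -> flip
Dir W: first cell '.' (not opp) -> no flip
Dir E: opp run (5,2), next='.' -> no flip
Dir SW: edge -> no flip
Dir S: edge -> no flip
Dir SE: edge -> no flip
All flips: (3,3) (4,2)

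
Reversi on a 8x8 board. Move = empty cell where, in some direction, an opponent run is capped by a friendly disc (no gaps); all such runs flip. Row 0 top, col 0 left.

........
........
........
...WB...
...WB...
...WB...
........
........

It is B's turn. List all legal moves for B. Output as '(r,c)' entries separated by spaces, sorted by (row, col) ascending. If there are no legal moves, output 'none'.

Answer: (2,2) (3,2) (4,2) (5,2) (6,2)

Derivation:
(2,2): flips 1 -> legal
(2,3): no bracket -> illegal
(2,4): no bracket -> illegal
(3,2): flips 2 -> legal
(4,2): flips 1 -> legal
(5,2): flips 2 -> legal
(6,2): flips 1 -> legal
(6,3): no bracket -> illegal
(6,4): no bracket -> illegal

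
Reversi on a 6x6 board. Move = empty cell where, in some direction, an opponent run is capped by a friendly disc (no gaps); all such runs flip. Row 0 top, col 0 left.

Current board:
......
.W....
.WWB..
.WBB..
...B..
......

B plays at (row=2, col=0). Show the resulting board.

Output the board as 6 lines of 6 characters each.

Answer: ......
.W....
BBBB..
.WBB..
...B..
......

Derivation:
Place B at (2,0); scan 8 dirs for brackets.
Dir NW: edge -> no flip
Dir N: first cell '.' (not opp) -> no flip
Dir NE: opp run (1,1), next='.' -> no flip
Dir W: edge -> no flip
Dir E: opp run (2,1) (2,2) capped by B -> flip
Dir SW: edge -> no flip
Dir S: first cell '.' (not opp) -> no flip
Dir SE: opp run (3,1), next='.' -> no flip
All flips: (2,1) (2,2)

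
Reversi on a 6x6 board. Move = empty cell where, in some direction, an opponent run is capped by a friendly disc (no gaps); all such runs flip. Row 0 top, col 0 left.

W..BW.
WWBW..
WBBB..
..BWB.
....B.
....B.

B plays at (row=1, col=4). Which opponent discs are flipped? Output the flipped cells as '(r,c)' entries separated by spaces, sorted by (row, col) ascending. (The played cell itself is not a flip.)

Answer: (1,3)

Derivation:
Dir NW: first cell 'B' (not opp) -> no flip
Dir N: opp run (0,4), next=edge -> no flip
Dir NE: first cell '.' (not opp) -> no flip
Dir W: opp run (1,3) capped by B -> flip
Dir E: first cell '.' (not opp) -> no flip
Dir SW: first cell 'B' (not opp) -> no flip
Dir S: first cell '.' (not opp) -> no flip
Dir SE: first cell '.' (not opp) -> no flip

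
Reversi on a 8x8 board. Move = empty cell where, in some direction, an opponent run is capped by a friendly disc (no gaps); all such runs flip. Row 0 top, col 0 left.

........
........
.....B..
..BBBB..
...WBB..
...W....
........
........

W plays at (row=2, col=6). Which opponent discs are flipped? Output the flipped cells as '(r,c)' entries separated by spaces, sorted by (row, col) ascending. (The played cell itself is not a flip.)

Answer: (3,5) (4,4)

Derivation:
Dir NW: first cell '.' (not opp) -> no flip
Dir N: first cell '.' (not opp) -> no flip
Dir NE: first cell '.' (not opp) -> no flip
Dir W: opp run (2,5), next='.' -> no flip
Dir E: first cell '.' (not opp) -> no flip
Dir SW: opp run (3,5) (4,4) capped by W -> flip
Dir S: first cell '.' (not opp) -> no flip
Dir SE: first cell '.' (not opp) -> no flip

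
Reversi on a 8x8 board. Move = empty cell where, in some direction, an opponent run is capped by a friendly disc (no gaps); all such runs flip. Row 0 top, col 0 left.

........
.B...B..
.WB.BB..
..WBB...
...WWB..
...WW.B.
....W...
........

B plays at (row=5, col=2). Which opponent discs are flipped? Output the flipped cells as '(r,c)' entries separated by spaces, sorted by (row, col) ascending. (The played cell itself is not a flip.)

Answer: (4,3)

Derivation:
Dir NW: first cell '.' (not opp) -> no flip
Dir N: first cell '.' (not opp) -> no flip
Dir NE: opp run (4,3) capped by B -> flip
Dir W: first cell '.' (not opp) -> no flip
Dir E: opp run (5,3) (5,4), next='.' -> no flip
Dir SW: first cell '.' (not opp) -> no flip
Dir S: first cell '.' (not opp) -> no flip
Dir SE: first cell '.' (not opp) -> no flip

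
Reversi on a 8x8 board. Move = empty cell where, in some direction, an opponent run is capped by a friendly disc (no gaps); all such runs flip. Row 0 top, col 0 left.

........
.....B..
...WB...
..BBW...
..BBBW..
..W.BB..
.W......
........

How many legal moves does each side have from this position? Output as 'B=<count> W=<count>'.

Answer: B=9 W=9

Derivation:
-- B to move --
(1,2): no bracket -> illegal
(1,3): flips 1 -> legal
(1,4): flips 1 -> legal
(2,2): flips 1 -> legal
(2,5): flips 1 -> legal
(3,5): flips 2 -> legal
(3,6): flips 1 -> legal
(4,1): no bracket -> illegal
(4,6): flips 1 -> legal
(5,0): no bracket -> illegal
(5,1): no bracket -> illegal
(5,3): no bracket -> illegal
(5,6): no bracket -> illegal
(6,0): no bracket -> illegal
(6,2): flips 1 -> legal
(6,3): no bracket -> illegal
(7,0): flips 2 -> legal
(7,1): no bracket -> illegal
(7,2): no bracket -> illegal
B mobility = 9
-- W to move --
(0,4): no bracket -> illegal
(0,5): no bracket -> illegal
(0,6): no bracket -> illegal
(1,3): no bracket -> illegal
(1,4): flips 1 -> legal
(1,6): no bracket -> illegal
(2,1): no bracket -> illegal
(2,2): flips 2 -> legal
(2,5): flips 1 -> legal
(2,6): no bracket -> illegal
(3,1): flips 2 -> legal
(3,5): no bracket -> illegal
(4,1): flips 4 -> legal
(4,6): no bracket -> illegal
(5,1): no bracket -> illegal
(5,3): flips 2 -> legal
(5,6): no bracket -> illegal
(6,3): flips 1 -> legal
(6,4): flips 2 -> legal
(6,5): flips 1 -> legal
(6,6): no bracket -> illegal
W mobility = 9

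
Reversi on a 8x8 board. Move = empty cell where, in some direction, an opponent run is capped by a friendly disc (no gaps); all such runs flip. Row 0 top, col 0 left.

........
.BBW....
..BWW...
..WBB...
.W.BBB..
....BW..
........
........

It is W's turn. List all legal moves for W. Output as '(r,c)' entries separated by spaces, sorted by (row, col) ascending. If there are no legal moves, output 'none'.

(0,0): flips 4 -> legal
(0,1): flips 1 -> legal
(0,2): flips 2 -> legal
(0,3): no bracket -> illegal
(1,0): flips 2 -> legal
(2,0): no bracket -> illegal
(2,1): flips 1 -> legal
(2,5): no bracket -> illegal
(3,1): flips 1 -> legal
(3,5): flips 3 -> legal
(3,6): no bracket -> illegal
(4,2): flips 1 -> legal
(4,6): no bracket -> illegal
(5,2): no bracket -> illegal
(5,3): flips 3 -> legal
(5,6): flips 2 -> legal
(6,3): no bracket -> illegal
(6,4): flips 3 -> legal
(6,5): flips 2 -> legal

Answer: (0,0) (0,1) (0,2) (1,0) (2,1) (3,1) (3,5) (4,2) (5,3) (5,6) (6,4) (6,5)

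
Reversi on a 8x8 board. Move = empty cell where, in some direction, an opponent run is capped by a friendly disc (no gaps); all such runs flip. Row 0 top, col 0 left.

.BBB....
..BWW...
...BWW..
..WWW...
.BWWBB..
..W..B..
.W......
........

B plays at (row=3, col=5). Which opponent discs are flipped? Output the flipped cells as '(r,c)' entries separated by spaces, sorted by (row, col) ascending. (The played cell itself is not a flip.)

Answer: (1,3) (2,4)

Derivation:
Dir NW: opp run (2,4) (1,3) capped by B -> flip
Dir N: opp run (2,5), next='.' -> no flip
Dir NE: first cell '.' (not opp) -> no flip
Dir W: opp run (3,4) (3,3) (3,2), next='.' -> no flip
Dir E: first cell '.' (not opp) -> no flip
Dir SW: first cell 'B' (not opp) -> no flip
Dir S: first cell 'B' (not opp) -> no flip
Dir SE: first cell '.' (not opp) -> no flip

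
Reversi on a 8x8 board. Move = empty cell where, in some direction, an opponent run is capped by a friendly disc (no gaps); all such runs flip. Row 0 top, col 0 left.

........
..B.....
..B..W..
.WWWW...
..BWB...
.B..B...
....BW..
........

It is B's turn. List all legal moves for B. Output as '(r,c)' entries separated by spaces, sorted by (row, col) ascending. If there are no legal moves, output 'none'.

(1,4): no bracket -> illegal
(1,5): no bracket -> illegal
(1,6): no bracket -> illegal
(2,0): flips 1 -> legal
(2,1): flips 2 -> legal
(2,3): no bracket -> illegal
(2,4): flips 2 -> legal
(2,6): no bracket -> illegal
(3,0): no bracket -> illegal
(3,5): no bracket -> illegal
(3,6): no bracket -> illegal
(4,0): flips 1 -> legal
(4,1): no bracket -> illegal
(4,5): no bracket -> illegal
(5,2): no bracket -> illegal
(5,3): no bracket -> illegal
(5,5): no bracket -> illegal
(5,6): no bracket -> illegal
(6,6): flips 1 -> legal
(7,4): no bracket -> illegal
(7,5): no bracket -> illegal
(7,6): flips 1 -> legal

Answer: (2,0) (2,1) (2,4) (4,0) (6,6) (7,6)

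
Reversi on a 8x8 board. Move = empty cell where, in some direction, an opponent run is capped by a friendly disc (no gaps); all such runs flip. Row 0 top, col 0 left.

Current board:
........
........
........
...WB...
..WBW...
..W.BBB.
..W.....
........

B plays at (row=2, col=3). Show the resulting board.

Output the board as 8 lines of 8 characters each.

Place B at (2,3); scan 8 dirs for brackets.
Dir NW: first cell '.' (not opp) -> no flip
Dir N: first cell '.' (not opp) -> no flip
Dir NE: first cell '.' (not opp) -> no flip
Dir W: first cell '.' (not opp) -> no flip
Dir E: first cell '.' (not opp) -> no flip
Dir SW: first cell '.' (not opp) -> no flip
Dir S: opp run (3,3) capped by B -> flip
Dir SE: first cell 'B' (not opp) -> no flip
All flips: (3,3)

Answer: ........
........
...B....
...BB...
..WBW...
..W.BBB.
..W.....
........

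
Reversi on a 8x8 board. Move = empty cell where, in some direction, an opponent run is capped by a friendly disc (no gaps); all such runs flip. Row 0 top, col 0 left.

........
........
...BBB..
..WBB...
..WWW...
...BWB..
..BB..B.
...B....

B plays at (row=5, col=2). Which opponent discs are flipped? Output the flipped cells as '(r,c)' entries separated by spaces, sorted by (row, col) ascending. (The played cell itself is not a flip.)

Answer: (4,3)

Derivation:
Dir NW: first cell '.' (not opp) -> no flip
Dir N: opp run (4,2) (3,2), next='.' -> no flip
Dir NE: opp run (4,3) capped by B -> flip
Dir W: first cell '.' (not opp) -> no flip
Dir E: first cell 'B' (not opp) -> no flip
Dir SW: first cell '.' (not opp) -> no flip
Dir S: first cell 'B' (not opp) -> no flip
Dir SE: first cell 'B' (not opp) -> no flip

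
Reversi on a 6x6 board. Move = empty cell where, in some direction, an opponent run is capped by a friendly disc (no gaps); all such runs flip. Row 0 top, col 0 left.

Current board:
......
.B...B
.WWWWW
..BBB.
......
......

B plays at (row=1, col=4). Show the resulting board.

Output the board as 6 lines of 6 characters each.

Place B at (1,4); scan 8 dirs for brackets.
Dir NW: first cell '.' (not opp) -> no flip
Dir N: first cell '.' (not opp) -> no flip
Dir NE: first cell '.' (not opp) -> no flip
Dir W: first cell '.' (not opp) -> no flip
Dir E: first cell 'B' (not opp) -> no flip
Dir SW: opp run (2,3) capped by B -> flip
Dir S: opp run (2,4) capped by B -> flip
Dir SE: opp run (2,5), next=edge -> no flip
All flips: (2,3) (2,4)

Answer: ......
.B..BB
.WWBBW
..BBB.
......
......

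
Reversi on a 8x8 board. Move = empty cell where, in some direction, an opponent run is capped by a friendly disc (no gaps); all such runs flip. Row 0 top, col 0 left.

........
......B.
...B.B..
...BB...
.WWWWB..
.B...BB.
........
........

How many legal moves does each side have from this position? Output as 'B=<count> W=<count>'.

-- B to move --
(3,0): no bracket -> illegal
(3,1): flips 1 -> legal
(3,2): no bracket -> illegal
(3,5): no bracket -> illegal
(4,0): flips 4 -> legal
(5,0): no bracket -> illegal
(5,2): flips 1 -> legal
(5,3): flips 1 -> legal
(5,4): flips 1 -> legal
B mobility = 5
-- W to move --
(0,5): no bracket -> illegal
(0,6): no bracket -> illegal
(0,7): flips 3 -> legal
(1,2): no bracket -> illegal
(1,3): flips 2 -> legal
(1,4): no bracket -> illegal
(1,5): no bracket -> illegal
(1,7): no bracket -> illegal
(2,2): flips 1 -> legal
(2,4): flips 2 -> legal
(2,6): no bracket -> illegal
(2,7): no bracket -> illegal
(3,2): no bracket -> illegal
(3,5): no bracket -> illegal
(3,6): no bracket -> illegal
(4,0): no bracket -> illegal
(4,6): flips 1 -> legal
(4,7): no bracket -> illegal
(5,0): no bracket -> illegal
(5,2): no bracket -> illegal
(5,4): no bracket -> illegal
(5,7): no bracket -> illegal
(6,0): flips 1 -> legal
(6,1): flips 1 -> legal
(6,2): no bracket -> illegal
(6,4): no bracket -> illegal
(6,5): no bracket -> illegal
(6,6): flips 1 -> legal
(6,7): no bracket -> illegal
W mobility = 8

Answer: B=5 W=8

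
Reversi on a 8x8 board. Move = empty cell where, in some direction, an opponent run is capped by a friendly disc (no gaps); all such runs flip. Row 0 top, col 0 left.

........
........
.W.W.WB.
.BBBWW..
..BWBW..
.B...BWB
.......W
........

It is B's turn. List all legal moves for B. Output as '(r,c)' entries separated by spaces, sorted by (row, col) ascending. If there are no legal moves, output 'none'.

(1,0): flips 1 -> legal
(1,1): flips 1 -> legal
(1,2): no bracket -> illegal
(1,3): flips 1 -> legal
(1,4): flips 1 -> legal
(1,5): flips 3 -> legal
(1,6): no bracket -> illegal
(2,0): no bracket -> illegal
(2,2): no bracket -> illegal
(2,4): flips 2 -> legal
(3,0): no bracket -> illegal
(3,6): flips 2 -> legal
(4,6): flips 1 -> legal
(4,7): no bracket -> illegal
(5,2): no bracket -> illegal
(5,3): flips 1 -> legal
(5,4): flips 1 -> legal
(6,5): no bracket -> illegal
(6,6): no bracket -> illegal
(7,6): no bracket -> illegal
(7,7): flips 1 -> legal

Answer: (1,0) (1,1) (1,3) (1,4) (1,5) (2,4) (3,6) (4,6) (5,3) (5,4) (7,7)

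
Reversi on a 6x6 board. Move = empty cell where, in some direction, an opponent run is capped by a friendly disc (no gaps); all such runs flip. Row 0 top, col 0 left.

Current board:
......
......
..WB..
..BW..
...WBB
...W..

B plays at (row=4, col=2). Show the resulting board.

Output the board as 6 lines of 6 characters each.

Place B at (4,2); scan 8 dirs for brackets.
Dir NW: first cell '.' (not opp) -> no flip
Dir N: first cell 'B' (not opp) -> no flip
Dir NE: opp run (3,3), next='.' -> no flip
Dir W: first cell '.' (not opp) -> no flip
Dir E: opp run (4,3) capped by B -> flip
Dir SW: first cell '.' (not opp) -> no flip
Dir S: first cell '.' (not opp) -> no flip
Dir SE: opp run (5,3), next=edge -> no flip
All flips: (4,3)

Answer: ......
......
..WB..
..BW..
..BBBB
...W..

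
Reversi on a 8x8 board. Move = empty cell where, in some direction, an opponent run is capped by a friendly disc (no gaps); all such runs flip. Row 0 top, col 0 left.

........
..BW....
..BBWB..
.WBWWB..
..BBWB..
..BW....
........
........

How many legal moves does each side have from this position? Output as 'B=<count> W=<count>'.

-- B to move --
(0,2): flips 2 -> legal
(0,3): flips 1 -> legal
(0,4): flips 1 -> legal
(1,4): flips 1 -> legal
(1,5): flips 2 -> legal
(2,0): flips 1 -> legal
(2,1): no bracket -> illegal
(3,0): flips 1 -> legal
(4,0): flips 1 -> legal
(4,1): no bracket -> illegal
(5,4): flips 1 -> legal
(5,5): flips 2 -> legal
(6,2): flips 2 -> legal
(6,3): flips 1 -> legal
(6,4): flips 1 -> legal
B mobility = 13
-- W to move --
(0,1): flips 2 -> legal
(0,2): no bracket -> illegal
(0,3): no bracket -> illegal
(1,1): flips 2 -> legal
(1,4): no bracket -> illegal
(1,5): no bracket -> illegal
(1,6): flips 1 -> legal
(2,1): flips 2 -> legal
(2,6): flips 2 -> legal
(3,6): flips 1 -> legal
(4,1): flips 2 -> legal
(4,6): flips 2 -> legal
(5,1): flips 2 -> legal
(5,4): no bracket -> illegal
(5,5): no bracket -> illegal
(5,6): flips 1 -> legal
(6,1): flips 2 -> legal
(6,2): no bracket -> illegal
(6,3): no bracket -> illegal
W mobility = 11

Answer: B=13 W=11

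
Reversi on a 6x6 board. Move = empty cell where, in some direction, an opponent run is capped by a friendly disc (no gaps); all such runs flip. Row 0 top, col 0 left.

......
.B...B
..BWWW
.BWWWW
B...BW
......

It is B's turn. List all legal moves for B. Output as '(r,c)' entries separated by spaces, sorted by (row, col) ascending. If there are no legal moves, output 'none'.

Answer: (1,4) (4,2) (5,5)

Derivation:
(1,2): no bracket -> illegal
(1,3): no bracket -> illegal
(1,4): flips 2 -> legal
(2,1): no bracket -> illegal
(4,1): no bracket -> illegal
(4,2): flips 3 -> legal
(4,3): no bracket -> illegal
(5,4): no bracket -> illegal
(5,5): flips 3 -> legal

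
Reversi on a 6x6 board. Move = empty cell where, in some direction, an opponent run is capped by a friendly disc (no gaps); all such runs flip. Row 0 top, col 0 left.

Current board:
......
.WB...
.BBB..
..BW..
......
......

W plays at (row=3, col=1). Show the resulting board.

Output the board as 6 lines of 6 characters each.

Answer: ......
.WB...
.WBB..
.WWW..
......
......

Derivation:
Place W at (3,1); scan 8 dirs for brackets.
Dir NW: first cell '.' (not opp) -> no flip
Dir N: opp run (2,1) capped by W -> flip
Dir NE: opp run (2,2), next='.' -> no flip
Dir W: first cell '.' (not opp) -> no flip
Dir E: opp run (3,2) capped by W -> flip
Dir SW: first cell '.' (not opp) -> no flip
Dir S: first cell '.' (not opp) -> no flip
Dir SE: first cell '.' (not opp) -> no flip
All flips: (2,1) (3,2)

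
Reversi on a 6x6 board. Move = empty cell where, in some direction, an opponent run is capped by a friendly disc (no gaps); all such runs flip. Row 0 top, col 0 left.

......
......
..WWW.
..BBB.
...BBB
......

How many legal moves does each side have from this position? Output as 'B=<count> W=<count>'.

Answer: B=5 W=5

Derivation:
-- B to move --
(1,1): flips 1 -> legal
(1,2): flips 2 -> legal
(1,3): flips 1 -> legal
(1,4): flips 2 -> legal
(1,5): flips 1 -> legal
(2,1): no bracket -> illegal
(2,5): no bracket -> illegal
(3,1): no bracket -> illegal
(3,5): no bracket -> illegal
B mobility = 5
-- W to move --
(2,1): no bracket -> illegal
(2,5): no bracket -> illegal
(3,1): no bracket -> illegal
(3,5): no bracket -> illegal
(4,1): flips 1 -> legal
(4,2): flips 2 -> legal
(5,2): no bracket -> illegal
(5,3): flips 2 -> legal
(5,4): flips 2 -> legal
(5,5): flips 2 -> legal
W mobility = 5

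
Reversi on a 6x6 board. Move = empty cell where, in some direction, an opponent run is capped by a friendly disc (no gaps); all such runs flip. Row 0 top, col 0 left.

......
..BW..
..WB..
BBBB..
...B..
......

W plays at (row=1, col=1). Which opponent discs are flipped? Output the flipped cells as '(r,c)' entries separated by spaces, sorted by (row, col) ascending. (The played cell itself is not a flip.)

Dir NW: first cell '.' (not opp) -> no flip
Dir N: first cell '.' (not opp) -> no flip
Dir NE: first cell '.' (not opp) -> no flip
Dir W: first cell '.' (not opp) -> no flip
Dir E: opp run (1,2) capped by W -> flip
Dir SW: first cell '.' (not opp) -> no flip
Dir S: first cell '.' (not opp) -> no flip
Dir SE: first cell 'W' (not opp) -> no flip

Answer: (1,2)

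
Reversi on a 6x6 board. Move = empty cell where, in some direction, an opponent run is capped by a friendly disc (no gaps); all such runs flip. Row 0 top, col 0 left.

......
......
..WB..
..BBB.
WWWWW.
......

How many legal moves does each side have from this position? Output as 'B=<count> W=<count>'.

-- B to move --
(1,1): flips 1 -> legal
(1,2): flips 1 -> legal
(1,3): no bracket -> illegal
(2,1): flips 1 -> legal
(3,0): no bracket -> illegal
(3,1): no bracket -> illegal
(3,5): no bracket -> illegal
(4,5): no bracket -> illegal
(5,0): flips 1 -> legal
(5,1): flips 1 -> legal
(5,2): flips 2 -> legal
(5,3): flips 1 -> legal
(5,4): flips 2 -> legal
(5,5): flips 1 -> legal
B mobility = 9
-- W to move --
(1,2): no bracket -> illegal
(1,3): flips 2 -> legal
(1,4): flips 2 -> legal
(2,1): flips 1 -> legal
(2,4): flips 3 -> legal
(2,5): flips 1 -> legal
(3,1): no bracket -> illegal
(3,5): no bracket -> illegal
(4,5): no bracket -> illegal
W mobility = 5

Answer: B=9 W=5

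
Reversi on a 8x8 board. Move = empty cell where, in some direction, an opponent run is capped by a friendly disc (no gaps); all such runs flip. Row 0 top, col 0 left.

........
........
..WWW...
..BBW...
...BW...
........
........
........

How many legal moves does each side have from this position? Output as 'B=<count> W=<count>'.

Answer: B=9 W=5

Derivation:
-- B to move --
(1,1): flips 1 -> legal
(1,2): flips 1 -> legal
(1,3): flips 1 -> legal
(1,4): flips 1 -> legal
(1,5): flips 1 -> legal
(2,1): no bracket -> illegal
(2,5): flips 1 -> legal
(3,1): no bracket -> illegal
(3,5): flips 1 -> legal
(4,5): flips 1 -> legal
(5,3): no bracket -> illegal
(5,4): no bracket -> illegal
(5,5): flips 1 -> legal
B mobility = 9
-- W to move --
(2,1): no bracket -> illegal
(3,1): flips 2 -> legal
(4,1): flips 1 -> legal
(4,2): flips 3 -> legal
(5,2): flips 1 -> legal
(5,3): flips 2 -> legal
(5,4): no bracket -> illegal
W mobility = 5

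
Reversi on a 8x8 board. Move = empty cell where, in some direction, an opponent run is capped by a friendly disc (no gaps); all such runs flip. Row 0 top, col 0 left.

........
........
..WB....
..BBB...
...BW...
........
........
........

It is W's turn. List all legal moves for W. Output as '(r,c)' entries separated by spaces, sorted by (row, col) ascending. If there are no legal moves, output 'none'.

(1,2): no bracket -> illegal
(1,3): no bracket -> illegal
(1,4): no bracket -> illegal
(2,1): no bracket -> illegal
(2,4): flips 2 -> legal
(2,5): no bracket -> illegal
(3,1): no bracket -> illegal
(3,5): no bracket -> illegal
(4,1): no bracket -> illegal
(4,2): flips 2 -> legal
(4,5): no bracket -> illegal
(5,2): no bracket -> illegal
(5,3): no bracket -> illegal
(5,4): no bracket -> illegal

Answer: (2,4) (4,2)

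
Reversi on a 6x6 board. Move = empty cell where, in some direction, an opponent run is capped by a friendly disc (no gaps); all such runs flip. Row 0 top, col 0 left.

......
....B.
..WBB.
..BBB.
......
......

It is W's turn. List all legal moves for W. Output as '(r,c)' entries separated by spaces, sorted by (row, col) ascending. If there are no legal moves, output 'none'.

(0,3): no bracket -> illegal
(0,4): no bracket -> illegal
(0,5): no bracket -> illegal
(1,2): no bracket -> illegal
(1,3): no bracket -> illegal
(1,5): no bracket -> illegal
(2,1): no bracket -> illegal
(2,5): flips 2 -> legal
(3,1): no bracket -> illegal
(3,5): no bracket -> illegal
(4,1): no bracket -> illegal
(4,2): flips 1 -> legal
(4,3): no bracket -> illegal
(4,4): flips 1 -> legal
(4,5): no bracket -> illegal

Answer: (2,5) (4,2) (4,4)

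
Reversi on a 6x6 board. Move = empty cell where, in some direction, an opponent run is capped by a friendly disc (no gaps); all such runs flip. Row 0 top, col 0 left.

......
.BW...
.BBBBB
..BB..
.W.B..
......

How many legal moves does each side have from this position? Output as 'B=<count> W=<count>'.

-- B to move --
(0,1): flips 1 -> legal
(0,2): flips 1 -> legal
(0,3): flips 1 -> legal
(1,3): flips 1 -> legal
(3,0): no bracket -> illegal
(3,1): no bracket -> illegal
(4,0): no bracket -> illegal
(4,2): no bracket -> illegal
(5,0): flips 1 -> legal
(5,1): no bracket -> illegal
(5,2): no bracket -> illegal
B mobility = 5
-- W to move --
(0,0): no bracket -> illegal
(0,1): no bracket -> illegal
(0,2): no bracket -> illegal
(1,0): flips 1 -> legal
(1,3): no bracket -> illegal
(1,4): flips 2 -> legal
(1,5): no bracket -> illegal
(2,0): no bracket -> illegal
(3,0): flips 1 -> legal
(3,1): no bracket -> illegal
(3,4): flips 1 -> legal
(3,5): no bracket -> illegal
(4,2): flips 2 -> legal
(4,4): no bracket -> illegal
(5,2): no bracket -> illegal
(5,3): no bracket -> illegal
(5,4): no bracket -> illegal
W mobility = 5

Answer: B=5 W=5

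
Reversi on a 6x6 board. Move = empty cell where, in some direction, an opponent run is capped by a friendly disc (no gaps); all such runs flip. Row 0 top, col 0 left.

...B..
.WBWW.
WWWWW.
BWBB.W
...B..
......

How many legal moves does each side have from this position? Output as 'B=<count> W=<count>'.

-- B to move --
(0,0): flips 2 -> legal
(0,1): no bracket -> illegal
(0,2): no bracket -> illegal
(0,4): no bracket -> illegal
(0,5): flips 2 -> legal
(1,0): flips 3 -> legal
(1,5): flips 3 -> legal
(2,5): flips 1 -> legal
(3,4): flips 1 -> legal
(4,0): no bracket -> illegal
(4,1): no bracket -> illegal
(4,2): no bracket -> illegal
(4,4): no bracket -> illegal
(4,5): no bracket -> illegal
B mobility = 6
-- W to move --
(0,1): flips 1 -> legal
(0,2): flips 1 -> legal
(0,4): no bracket -> illegal
(3,4): flips 2 -> legal
(4,0): flips 1 -> legal
(4,1): flips 1 -> legal
(4,2): flips 2 -> legal
(4,4): flips 1 -> legal
(5,2): no bracket -> illegal
(5,3): flips 2 -> legal
(5,4): flips 2 -> legal
W mobility = 9

Answer: B=6 W=9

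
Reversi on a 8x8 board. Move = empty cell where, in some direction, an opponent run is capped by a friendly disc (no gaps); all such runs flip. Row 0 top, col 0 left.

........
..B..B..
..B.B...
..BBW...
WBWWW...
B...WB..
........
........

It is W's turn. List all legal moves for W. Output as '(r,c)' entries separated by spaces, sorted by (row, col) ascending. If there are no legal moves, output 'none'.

Answer: (0,2) (0,6) (1,1) (1,4) (2,1) (2,3) (3,1) (5,6) (6,0) (6,6)

Derivation:
(0,1): no bracket -> illegal
(0,2): flips 3 -> legal
(0,3): no bracket -> illegal
(0,4): no bracket -> illegal
(0,5): no bracket -> illegal
(0,6): flips 3 -> legal
(1,1): flips 2 -> legal
(1,3): no bracket -> illegal
(1,4): flips 1 -> legal
(1,6): no bracket -> illegal
(2,1): flips 1 -> legal
(2,3): flips 1 -> legal
(2,5): no bracket -> illegal
(2,6): no bracket -> illegal
(3,0): no bracket -> illegal
(3,1): flips 2 -> legal
(3,5): no bracket -> illegal
(4,5): no bracket -> illegal
(4,6): no bracket -> illegal
(5,1): no bracket -> illegal
(5,2): no bracket -> illegal
(5,6): flips 1 -> legal
(6,0): flips 1 -> legal
(6,1): no bracket -> illegal
(6,4): no bracket -> illegal
(6,5): no bracket -> illegal
(6,6): flips 1 -> legal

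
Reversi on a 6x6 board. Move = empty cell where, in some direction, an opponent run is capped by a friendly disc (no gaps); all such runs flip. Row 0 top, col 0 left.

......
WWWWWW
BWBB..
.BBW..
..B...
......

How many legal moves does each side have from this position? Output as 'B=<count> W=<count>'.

-- B to move --
(0,0): flips 2 -> legal
(0,1): flips 3 -> legal
(0,2): flips 2 -> legal
(0,3): flips 1 -> legal
(0,4): flips 1 -> legal
(0,5): flips 1 -> legal
(2,4): flips 1 -> legal
(2,5): no bracket -> illegal
(3,0): no bracket -> illegal
(3,4): flips 1 -> legal
(4,3): flips 1 -> legal
(4,4): flips 1 -> legal
B mobility = 10
-- W to move --
(2,4): flips 2 -> legal
(3,0): flips 3 -> legal
(3,4): flips 1 -> legal
(4,0): flips 2 -> legal
(4,1): flips 3 -> legal
(4,3): flips 1 -> legal
(5,1): flips 1 -> legal
(5,2): flips 3 -> legal
(5,3): no bracket -> illegal
W mobility = 8

Answer: B=10 W=8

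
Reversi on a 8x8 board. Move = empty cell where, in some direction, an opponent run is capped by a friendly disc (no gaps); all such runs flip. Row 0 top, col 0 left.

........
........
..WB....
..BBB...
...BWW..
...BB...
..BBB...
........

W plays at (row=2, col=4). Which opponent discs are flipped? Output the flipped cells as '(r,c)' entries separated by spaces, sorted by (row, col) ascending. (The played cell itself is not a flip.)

Dir NW: first cell '.' (not opp) -> no flip
Dir N: first cell '.' (not opp) -> no flip
Dir NE: first cell '.' (not opp) -> no flip
Dir W: opp run (2,3) capped by W -> flip
Dir E: first cell '.' (not opp) -> no flip
Dir SW: opp run (3,3), next='.' -> no flip
Dir S: opp run (3,4) capped by W -> flip
Dir SE: first cell '.' (not opp) -> no flip

Answer: (2,3) (3,4)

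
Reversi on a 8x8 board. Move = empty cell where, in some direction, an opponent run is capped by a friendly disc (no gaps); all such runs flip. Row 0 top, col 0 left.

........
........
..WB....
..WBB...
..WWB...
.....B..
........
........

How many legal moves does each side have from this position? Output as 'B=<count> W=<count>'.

Answer: B=7 W=7

Derivation:
-- B to move --
(1,1): flips 1 -> legal
(1,2): no bracket -> illegal
(1,3): no bracket -> illegal
(2,1): flips 1 -> legal
(3,1): flips 1 -> legal
(4,1): flips 3 -> legal
(5,1): flips 1 -> legal
(5,2): flips 1 -> legal
(5,3): flips 1 -> legal
(5,4): no bracket -> illegal
B mobility = 7
-- W to move --
(1,2): no bracket -> illegal
(1,3): flips 2 -> legal
(1,4): flips 1 -> legal
(2,4): flips 2 -> legal
(2,5): flips 1 -> legal
(3,5): flips 2 -> legal
(4,5): flips 1 -> legal
(4,6): no bracket -> illegal
(5,3): no bracket -> illegal
(5,4): no bracket -> illegal
(5,6): no bracket -> illegal
(6,4): no bracket -> illegal
(6,5): no bracket -> illegal
(6,6): flips 3 -> legal
W mobility = 7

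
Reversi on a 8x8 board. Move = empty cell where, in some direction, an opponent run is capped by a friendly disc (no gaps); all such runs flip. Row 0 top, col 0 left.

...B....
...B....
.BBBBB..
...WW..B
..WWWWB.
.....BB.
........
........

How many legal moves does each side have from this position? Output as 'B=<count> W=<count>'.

Answer: B=6 W=9

Derivation:
-- B to move --
(3,1): no bracket -> illegal
(3,2): no bracket -> illegal
(3,5): flips 1 -> legal
(3,6): no bracket -> illegal
(4,1): flips 4 -> legal
(5,1): flips 2 -> legal
(5,2): flips 2 -> legal
(5,3): flips 2 -> legal
(5,4): flips 2 -> legal
B mobility = 6
-- W to move --
(0,2): no bracket -> illegal
(0,4): no bracket -> illegal
(1,0): no bracket -> illegal
(1,1): flips 1 -> legal
(1,2): flips 1 -> legal
(1,4): flips 1 -> legal
(1,5): flips 1 -> legal
(1,6): flips 1 -> legal
(2,0): no bracket -> illegal
(2,6): no bracket -> illegal
(2,7): no bracket -> illegal
(3,0): no bracket -> illegal
(3,1): no bracket -> illegal
(3,2): no bracket -> illegal
(3,5): no bracket -> illegal
(3,6): no bracket -> illegal
(4,7): flips 1 -> legal
(5,4): no bracket -> illegal
(5,7): no bracket -> illegal
(6,4): no bracket -> illegal
(6,5): flips 1 -> legal
(6,6): flips 1 -> legal
(6,7): flips 1 -> legal
W mobility = 9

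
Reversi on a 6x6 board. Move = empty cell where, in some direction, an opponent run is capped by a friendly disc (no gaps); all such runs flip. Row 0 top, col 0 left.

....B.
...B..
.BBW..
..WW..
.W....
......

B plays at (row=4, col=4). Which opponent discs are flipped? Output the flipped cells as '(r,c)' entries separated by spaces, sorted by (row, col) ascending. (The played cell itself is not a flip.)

Answer: (3,3)

Derivation:
Dir NW: opp run (3,3) capped by B -> flip
Dir N: first cell '.' (not opp) -> no flip
Dir NE: first cell '.' (not opp) -> no flip
Dir W: first cell '.' (not opp) -> no flip
Dir E: first cell '.' (not opp) -> no flip
Dir SW: first cell '.' (not opp) -> no flip
Dir S: first cell '.' (not opp) -> no flip
Dir SE: first cell '.' (not opp) -> no flip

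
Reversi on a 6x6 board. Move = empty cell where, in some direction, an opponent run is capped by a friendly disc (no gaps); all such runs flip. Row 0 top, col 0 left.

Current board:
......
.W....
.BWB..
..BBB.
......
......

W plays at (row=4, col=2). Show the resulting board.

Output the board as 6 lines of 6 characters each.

Answer: ......
.W....
.BWB..
..WBB.
..W...
......

Derivation:
Place W at (4,2); scan 8 dirs for brackets.
Dir NW: first cell '.' (not opp) -> no flip
Dir N: opp run (3,2) capped by W -> flip
Dir NE: opp run (3,3), next='.' -> no flip
Dir W: first cell '.' (not opp) -> no flip
Dir E: first cell '.' (not opp) -> no flip
Dir SW: first cell '.' (not opp) -> no flip
Dir S: first cell '.' (not opp) -> no flip
Dir SE: first cell '.' (not opp) -> no flip
All flips: (3,2)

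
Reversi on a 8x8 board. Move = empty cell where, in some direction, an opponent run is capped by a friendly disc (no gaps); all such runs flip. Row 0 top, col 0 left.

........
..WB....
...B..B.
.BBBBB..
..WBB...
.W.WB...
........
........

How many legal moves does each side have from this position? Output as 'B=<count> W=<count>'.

-- B to move --
(0,1): flips 1 -> legal
(0,2): no bracket -> illegal
(0,3): no bracket -> illegal
(1,1): flips 1 -> legal
(2,1): no bracket -> illegal
(2,2): no bracket -> illegal
(4,0): no bracket -> illegal
(4,1): flips 1 -> legal
(5,0): no bracket -> illegal
(5,2): flips 2 -> legal
(6,0): flips 2 -> legal
(6,1): no bracket -> illegal
(6,2): flips 1 -> legal
(6,3): flips 1 -> legal
(6,4): flips 2 -> legal
B mobility = 8
-- W to move --
(0,2): no bracket -> illegal
(0,3): flips 4 -> legal
(0,4): no bracket -> illegal
(1,4): flips 1 -> legal
(1,5): no bracket -> illegal
(1,6): no bracket -> illegal
(1,7): flips 3 -> legal
(2,0): flips 1 -> legal
(2,1): no bracket -> illegal
(2,2): flips 1 -> legal
(2,4): flips 1 -> legal
(2,5): no bracket -> illegal
(2,7): no bracket -> illegal
(3,0): no bracket -> illegal
(3,6): no bracket -> illegal
(3,7): no bracket -> illegal
(4,0): no bracket -> illegal
(4,1): no bracket -> illegal
(4,5): flips 4 -> legal
(4,6): no bracket -> illegal
(5,2): no bracket -> illegal
(5,5): flips 1 -> legal
(6,3): no bracket -> illegal
(6,4): no bracket -> illegal
(6,5): no bracket -> illegal
W mobility = 8

Answer: B=8 W=8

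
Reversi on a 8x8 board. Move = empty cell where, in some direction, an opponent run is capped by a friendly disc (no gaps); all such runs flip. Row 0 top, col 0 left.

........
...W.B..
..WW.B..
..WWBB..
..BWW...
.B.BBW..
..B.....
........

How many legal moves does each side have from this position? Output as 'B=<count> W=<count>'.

Answer: B=8 W=12

Derivation:
-- B to move --
(0,2): no bracket -> illegal
(0,3): flips 4 -> legal
(0,4): no bracket -> illegal
(1,1): no bracket -> illegal
(1,2): flips 3 -> legal
(1,4): no bracket -> illegal
(2,1): flips 2 -> legal
(2,4): flips 1 -> legal
(3,1): flips 2 -> legal
(4,1): no bracket -> illegal
(4,5): flips 2 -> legal
(4,6): no bracket -> illegal
(5,2): flips 1 -> legal
(5,6): flips 1 -> legal
(6,4): no bracket -> illegal
(6,5): no bracket -> illegal
(6,6): no bracket -> illegal
B mobility = 8
-- W to move --
(0,4): no bracket -> illegal
(0,5): no bracket -> illegal
(0,6): no bracket -> illegal
(1,4): no bracket -> illegal
(1,6): flips 2 -> legal
(2,4): flips 1 -> legal
(2,6): flips 1 -> legal
(3,1): no bracket -> illegal
(3,6): flips 2 -> legal
(4,0): no bracket -> illegal
(4,1): flips 1 -> legal
(4,5): flips 1 -> legal
(4,6): no bracket -> illegal
(5,0): no bracket -> illegal
(5,2): flips 3 -> legal
(6,0): flips 2 -> legal
(6,1): no bracket -> illegal
(6,3): flips 1 -> legal
(6,4): flips 1 -> legal
(6,5): flips 1 -> legal
(7,1): flips 2 -> legal
(7,2): no bracket -> illegal
(7,3): no bracket -> illegal
W mobility = 12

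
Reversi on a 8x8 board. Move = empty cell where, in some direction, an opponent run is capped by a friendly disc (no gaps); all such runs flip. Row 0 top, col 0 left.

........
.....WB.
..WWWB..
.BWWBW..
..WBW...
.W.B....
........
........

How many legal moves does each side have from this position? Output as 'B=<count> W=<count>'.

-- B to move --
(0,4): no bracket -> illegal
(0,5): flips 1 -> legal
(0,6): no bracket -> illegal
(1,1): no bracket -> illegal
(1,2): flips 1 -> legal
(1,3): flips 3 -> legal
(1,4): flips 2 -> legal
(2,1): flips 4 -> legal
(2,6): flips 2 -> legal
(3,6): flips 1 -> legal
(4,0): no bracket -> illegal
(4,1): flips 1 -> legal
(4,5): flips 2 -> legal
(4,6): no bracket -> illegal
(5,0): no bracket -> illegal
(5,2): no bracket -> illegal
(5,4): flips 1 -> legal
(5,5): no bracket -> illegal
(6,0): no bracket -> illegal
(6,1): no bracket -> illegal
(6,2): no bracket -> illegal
B mobility = 10
-- W to move --
(0,5): no bracket -> illegal
(0,6): no bracket -> illegal
(0,7): no bracket -> illegal
(1,4): no bracket -> illegal
(1,7): flips 1 -> legal
(2,0): flips 1 -> legal
(2,1): no bracket -> illegal
(2,6): flips 1 -> legal
(2,7): no bracket -> illegal
(3,0): flips 1 -> legal
(3,6): no bracket -> illegal
(4,0): flips 1 -> legal
(4,1): no bracket -> illegal
(4,5): flips 1 -> legal
(5,2): no bracket -> illegal
(5,4): flips 1 -> legal
(6,2): flips 1 -> legal
(6,3): flips 2 -> legal
(6,4): flips 1 -> legal
W mobility = 10

Answer: B=10 W=10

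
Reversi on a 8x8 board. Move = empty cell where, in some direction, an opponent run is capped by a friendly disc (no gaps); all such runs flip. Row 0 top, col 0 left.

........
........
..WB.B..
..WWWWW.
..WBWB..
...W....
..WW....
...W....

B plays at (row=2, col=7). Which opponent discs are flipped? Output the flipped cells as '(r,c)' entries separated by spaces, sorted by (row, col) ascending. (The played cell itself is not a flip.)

Dir NW: first cell '.' (not opp) -> no flip
Dir N: first cell '.' (not opp) -> no flip
Dir NE: edge -> no flip
Dir W: first cell '.' (not opp) -> no flip
Dir E: edge -> no flip
Dir SW: opp run (3,6) capped by B -> flip
Dir S: first cell '.' (not opp) -> no flip
Dir SE: edge -> no flip

Answer: (3,6)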